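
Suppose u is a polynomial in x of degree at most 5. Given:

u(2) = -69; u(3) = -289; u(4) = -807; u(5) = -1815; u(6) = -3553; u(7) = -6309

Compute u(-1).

3

First differences: -220, -518, -1008, -1738, -2756. Second differences: -298, -490, -730, -1018. Third differences: -192, -240, -288. Fourth differences: -48, -48.
Level-4 differences are constant, so u has degree 4.
Fitting a degree-4 polynomial gives u(x) = -2x^4 - 4x³ - 3x² + x + 5.
Then u(-1) = 3.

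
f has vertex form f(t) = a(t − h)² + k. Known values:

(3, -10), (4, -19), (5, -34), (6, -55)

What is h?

2

First differences -9, -15, -21; second difference -6 = 2a, so a = -3.
Expanding, the t-coefficient is −2ah = 6h; matching it to the data gives h = 2, and then k = -7.
So f(t) = -3(t − 2)² − 7.
Hence h = 2.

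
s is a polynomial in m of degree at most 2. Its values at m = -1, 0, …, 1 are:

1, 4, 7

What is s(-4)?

-8

First differences: 3, 3.
Level-1 differences are constant, so s has degree 1.
Fitting a degree-1 polynomial gives s(m) = 3m + 4.
Then s(-4) = -8.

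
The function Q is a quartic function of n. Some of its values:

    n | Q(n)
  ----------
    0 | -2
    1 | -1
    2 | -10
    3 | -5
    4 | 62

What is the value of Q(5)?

263

Write Q(n) = an^4 + bn³ + cn² + dn + e; the 5 given values yield a linear system in the 5 coefficients.
Solving, Q(n) = n^4 - 2n³ - 6n² + 8n - 2.
Then Q(5) = 263.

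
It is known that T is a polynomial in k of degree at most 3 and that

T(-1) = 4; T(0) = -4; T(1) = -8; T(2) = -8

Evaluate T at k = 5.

Write T(k) = ak³ + bk² + ck + d; the 4 given values yield a linear system in the 4 coefficients.
Solving, the leading coefficient vanishes, and T(k) = 2k² - 6k - 4.
Then T(5) = 16.

16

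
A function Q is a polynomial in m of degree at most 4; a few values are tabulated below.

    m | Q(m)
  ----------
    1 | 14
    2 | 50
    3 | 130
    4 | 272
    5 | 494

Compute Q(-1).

Write Q(m) = am^4 + bm³ + cm² + dm + e; the 5 given values yield a linear system in the 5 coefficients.
Solving, the leading coefficient vanishes, and Q(m) = 3m³ + 4m² + 3m + 4.
Then Q(-1) = 2.

2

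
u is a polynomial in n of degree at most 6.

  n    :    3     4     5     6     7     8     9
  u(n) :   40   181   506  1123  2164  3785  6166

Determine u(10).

9511

First differences: 141, 325, 617, 1041, 1621, 2381. Second differences: 184, 292, 424, 580, 760. Third differences: 108, 132, 156, 180. Fourth differences: 24, 24, 24.
Level-4 differences are constant, so u has degree 4.
Extending the table by one column gives the next first difference 3345, so u(10) = 6166 + 3345 = 9511.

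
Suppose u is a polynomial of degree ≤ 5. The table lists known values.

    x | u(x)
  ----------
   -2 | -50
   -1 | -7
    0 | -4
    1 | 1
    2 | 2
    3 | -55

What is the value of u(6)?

First differences: 43, 3, 5, 1, -57. Second differences: -40, 2, -4, -58. Third differences: 42, -6, -54. Fourth differences: -48, -48.
Level-4 differences are constant, so u has degree 4.
Fitting a degree-4 polynomial gives u(x) = -2x^4 + 3x³ + 3x² + x - 4.
Then u(6) = -1834.

-1834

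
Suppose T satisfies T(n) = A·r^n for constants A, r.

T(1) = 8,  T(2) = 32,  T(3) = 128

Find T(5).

2048

Consecutive ratio: 32/8 = 4, and 128/32 = 4, so r = 4.
Then A·4^1 = 8 gives A = 2, and T(n) = 2·4^n.
T(5) = 2·4^5 = 2048.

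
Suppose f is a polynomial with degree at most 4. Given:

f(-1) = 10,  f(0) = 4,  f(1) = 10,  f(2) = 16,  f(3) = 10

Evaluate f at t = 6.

-200

First differences: -6, 6, 6, -6. Second differences: 12, 0, -12. Third differences: -12, -12.
Level-3 differences are constant, so f has degree 3.
Fitting a degree-3 polynomial gives f(t) = -2t³ + 6t² + 2t + 4.
Then f(6) = -200.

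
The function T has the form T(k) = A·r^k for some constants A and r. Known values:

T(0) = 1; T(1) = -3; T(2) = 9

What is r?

Consecutive ratio: -3/1 = -3, and 9/(-3) = -3, so r = -3.
Then A·(-3)^0 = 1 gives A = 1, and T(k) = 1·(-3)^k.

-3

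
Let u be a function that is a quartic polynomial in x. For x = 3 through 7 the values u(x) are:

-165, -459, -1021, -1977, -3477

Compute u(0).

9

Write u(x) = ax^4 + bx³ + cx² + dx + e; the 5 given values yield a linear system in the 5 coefficients.
Solving, u(x) = -x^4 - 3x³ - x² - x + 9.
Then u(0) = 9.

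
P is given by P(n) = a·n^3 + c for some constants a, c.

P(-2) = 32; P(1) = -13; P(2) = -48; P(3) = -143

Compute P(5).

From P(-2) = 32 and P(1) = -13: -8a + c = 32 and 1a + c = -13.
Subtracting: 9a = -45, so a = -5; then c = 32 − (-5)·(-8) = -8.
So P(n) = -5n³ − 8, and P(5) = -633.

-633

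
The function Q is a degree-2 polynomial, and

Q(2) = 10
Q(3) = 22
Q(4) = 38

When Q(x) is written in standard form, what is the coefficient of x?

Write Q(x) = ax² + bx + c; the 3 given values yield a linear system in the 3 coefficients.
Solving, Q(x) = 2x² + 2x - 2.
The coefficient of x is 2.

2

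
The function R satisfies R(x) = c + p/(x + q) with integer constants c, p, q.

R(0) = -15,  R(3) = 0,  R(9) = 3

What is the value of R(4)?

(R(x) − c)(x + q) = p for each data point; the three points give a linear system in c and q, then p follows.
Solving: c = 5, q = 1, p = -20, so R(x) = 5 − 20/(x + 1).
Then R(4) = 5 − 20/5 = 1.

1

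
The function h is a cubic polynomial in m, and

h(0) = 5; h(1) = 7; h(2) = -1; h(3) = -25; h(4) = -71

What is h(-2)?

-5

First differences: 2, -8, -24, -46. Second differences: -10, -16, -22. Third differences: -6, -6.
Level-3 differences are constant, so h has degree 3.
Fitting a degree-3 polynomial gives h(m) = -m³ - 2m² + 5m + 5.
Then h(-2) = -5.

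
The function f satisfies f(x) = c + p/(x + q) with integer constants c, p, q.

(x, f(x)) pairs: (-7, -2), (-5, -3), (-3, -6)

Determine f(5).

(f(x) − c)(x + q) = p for each data point; the three points give a linear system in c and q, then p follows.
Solving: c = 0, q = 1, p = 12, so f(x) = 12/(x + 1).
Then f(5) = 0 + 12/6 = 2.

2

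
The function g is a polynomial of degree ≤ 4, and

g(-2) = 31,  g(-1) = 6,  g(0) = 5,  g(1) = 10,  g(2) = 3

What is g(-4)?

225

First differences: -25, -1, 5, -7. Second differences: 24, 6, -12. Third differences: -18, -18.
Level-3 differences are constant, so g has degree 3.
Fitting a degree-3 polynomial gives g(x) = -3x³ + 3x² + 5x + 5.
Then g(-4) = 225.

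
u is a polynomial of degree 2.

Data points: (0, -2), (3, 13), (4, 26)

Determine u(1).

Write u(k) = ak² + bk + c; the 3 given values yield a linear system in the 3 coefficients.
Solving, u(k) = 2k² - k - 2.
Then u(1) = -1.

-1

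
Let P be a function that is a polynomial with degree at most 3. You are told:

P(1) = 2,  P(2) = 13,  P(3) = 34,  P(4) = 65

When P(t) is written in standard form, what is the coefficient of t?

Write P(t) = at³ + bt² + ct + d; the 4 given values yield a linear system in the 4 coefficients.
Solving, the leading coefficient vanishes, and P(t) = 5t² - 4t + 1.
The coefficient of t is -4.

-4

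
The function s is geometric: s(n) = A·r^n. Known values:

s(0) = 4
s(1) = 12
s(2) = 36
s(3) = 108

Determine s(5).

972

Consecutive ratio: 12/4 = 3, and 36/12 = 3, so r = 3.
Then A·3^0 = 4 gives A = 4, and s(n) = 4·3^n.
s(5) = 4·3^5 = 972.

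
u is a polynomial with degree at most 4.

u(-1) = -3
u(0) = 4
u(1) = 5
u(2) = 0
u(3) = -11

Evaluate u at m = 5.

First differences: 7, 1, -5, -11. Second differences: -6, -6, -6.
Level-2 differences are constant, so u has degree 2.
Fitting a degree-2 polynomial gives u(m) = -3m² + 4m + 4.
Then u(5) = -51.

-51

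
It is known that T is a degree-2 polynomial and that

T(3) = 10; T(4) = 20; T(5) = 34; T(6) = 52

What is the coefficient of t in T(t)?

First differences: 10, 14, 18. Second differences: 4, 4.
Level-2 differences are constant, so T has degree 2.
Fitting a degree-2 polynomial gives T(t) = 2t² - 4t + 4.
The coefficient of t is -4.

-4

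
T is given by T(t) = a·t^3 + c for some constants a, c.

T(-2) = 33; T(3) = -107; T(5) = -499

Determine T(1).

-3

From T(-2) = 33 and T(3) = -107: -8a + c = 33 and 27a + c = -107.
Subtracting: 35a = -140, so a = -4; then c = 33 − (-4)·(-8) = 1.
So T(t) = -4t³ + 1, and T(1) = -3.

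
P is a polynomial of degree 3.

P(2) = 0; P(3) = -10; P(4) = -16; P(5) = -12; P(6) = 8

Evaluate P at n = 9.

First differences: -10, -6, 4, 20. Second differences: 4, 10, 16. Third differences: 6, 6.
Level-3 differences are constant, so P has degree 3.
Fitting a degree-3 polynomial gives P(n) = n³ - 7n² + 6n + 8.
Then P(9) = 224.

224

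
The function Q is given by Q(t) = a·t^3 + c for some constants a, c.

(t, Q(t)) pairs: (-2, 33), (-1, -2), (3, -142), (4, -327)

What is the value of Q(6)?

-1087

From Q(-2) = 33 and Q(-1) = -2: -8a + c = 33 and -1a + c = -2.
Subtracting: 7a = -35, so a = -5; then c = 33 − (-5)·(-8) = -7.
So Q(t) = -5t³ − 7, and Q(6) = -1087.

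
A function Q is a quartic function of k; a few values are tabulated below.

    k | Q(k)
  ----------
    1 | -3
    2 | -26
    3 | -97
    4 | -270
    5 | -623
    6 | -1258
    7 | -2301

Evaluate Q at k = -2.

-42

Write Q(k) = ak^4 + bk³ + ck² + dk + e; the 7 given values yield a linear system in the 5 coefficients.
Solving, Q(k) = -k^4 + k³ - 5k² + 2.
Then Q(-2) = -42.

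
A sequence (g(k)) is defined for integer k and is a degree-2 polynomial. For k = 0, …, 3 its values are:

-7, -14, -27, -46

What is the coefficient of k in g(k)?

-4

Write g(k) = ak² + bk + c; the 4 given values yield a linear system in the 3 coefficients.
Solving, g(k) = -3k² - 4k - 7.
The coefficient of k is -4.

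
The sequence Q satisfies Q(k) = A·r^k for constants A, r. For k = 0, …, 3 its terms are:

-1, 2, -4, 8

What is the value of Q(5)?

Consecutive ratio: 2/(-1) = -2, and -4/2 = -2, so r = -2.
Then A·(-2)^0 = -1 gives A = -1, and Q(k) = -1·(-2)^k.
Q(5) = -1·(-2)^5 = 32.

32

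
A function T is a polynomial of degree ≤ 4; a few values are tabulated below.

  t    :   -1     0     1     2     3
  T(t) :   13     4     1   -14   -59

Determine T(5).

-311

First differences: -9, -3, -15, -45. Second differences: 6, -12, -30. Third differences: -18, -18.
Level-3 differences are constant, so T has degree 3.
Fitting a degree-3 polynomial gives T(t) = -3t³ + 3t² - 3t + 4.
Then T(5) = -311.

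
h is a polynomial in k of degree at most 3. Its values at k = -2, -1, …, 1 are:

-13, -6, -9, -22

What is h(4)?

-121

First differences: 7, -3, -13. Second differences: -10, -10.
Level-2 differences are constant, so h has degree 2.
Fitting a degree-2 polynomial gives h(k) = -5k² - 8k - 9.
Then h(4) = -121.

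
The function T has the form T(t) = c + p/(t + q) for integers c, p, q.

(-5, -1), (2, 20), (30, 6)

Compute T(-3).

(T(t) − c)(t + q) = p for each data point; the three points give a linear system in c and q, then p follows.
Solving: c = 5, q = 0, p = 30, so T(t) = 5 + 30/(t + 0).
Then T(-3) = 5 + 30/(-3) = -5.

-5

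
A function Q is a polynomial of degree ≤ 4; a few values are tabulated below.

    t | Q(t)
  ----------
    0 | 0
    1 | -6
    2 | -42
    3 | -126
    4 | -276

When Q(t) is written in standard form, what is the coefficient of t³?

Write Q(t) = at^4 + bt³ + ct² + dt + e; the 5 given values yield a linear system in the 5 coefficients.
Solving, the leading coefficient vanishes, and Q(t) = -3t³ - 6t² + 3t.
The coefficient of t³ is -3.

-3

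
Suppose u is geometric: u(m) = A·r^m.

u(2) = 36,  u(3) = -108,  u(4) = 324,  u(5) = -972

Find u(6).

2916

Consecutive ratio: -108/36 = -3, and 324/(-108) = -3, so r = -3.
Then A·(-3)^2 = 36 gives A = 4, and u(m) = 4·(-3)^m.
u(6) = 4·(-3)^6 = 2916.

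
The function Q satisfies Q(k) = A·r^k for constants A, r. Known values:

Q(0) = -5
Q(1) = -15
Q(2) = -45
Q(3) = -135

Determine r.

3

Consecutive ratio: -15/(-5) = 3, and -45/(-15) = 3, so r = 3.
Then A·3^0 = -5 gives A = -5, and Q(k) = -5·3^k.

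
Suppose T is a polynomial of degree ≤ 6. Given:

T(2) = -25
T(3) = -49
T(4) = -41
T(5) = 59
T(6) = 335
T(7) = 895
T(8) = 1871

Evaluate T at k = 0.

First differences: -24, 8, 100, 276, 560, 976. Second differences: 32, 92, 176, 284, 416. Third differences: 60, 84, 108, 132. Fourth differences: 24, 24, 24.
Level-4 differences are constant, so T has degree 4.
Fitting a degree-4 polynomial gives T(k) = k^4 - 4k³ - 3k² + 2k - 1.
Then T(0) = -1.

-1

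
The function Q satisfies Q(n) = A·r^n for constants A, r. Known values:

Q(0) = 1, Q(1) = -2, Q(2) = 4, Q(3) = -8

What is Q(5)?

-32

Consecutive ratio: -2/1 = -2, and 4/(-2) = -2, so r = -2.
Then A·(-2)^0 = 1 gives A = 1, and Q(n) = 1·(-2)^n.
Q(5) = 1·(-2)^5 = -32.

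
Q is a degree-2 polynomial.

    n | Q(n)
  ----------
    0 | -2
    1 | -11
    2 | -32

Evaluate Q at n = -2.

Write Q(n) = an² + bn + c; the 3 given values yield a linear system in the 3 coefficients.
Solving, Q(n) = -6n² - 3n - 2.
Then Q(-2) = -20.

-20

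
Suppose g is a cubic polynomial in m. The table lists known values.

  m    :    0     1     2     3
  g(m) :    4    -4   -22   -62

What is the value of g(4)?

Write g(m) = am³ + bm² + cm + d; the 4 given values yield a linear system in the 4 coefficients.
Solving, g(m) = -2m³ + m² - 7m + 4.
Then g(4) = -136.

-136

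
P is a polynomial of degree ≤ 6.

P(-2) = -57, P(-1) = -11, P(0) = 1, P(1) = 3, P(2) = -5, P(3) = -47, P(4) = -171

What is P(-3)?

-185

Write P(x) = ax^6 + bx^5 + cx^4 + dx³ + ex² + px + q; the 7 given values yield a linear system in the 7 coefficients.
Solving, the top 2 coefficients vanish, and P(x) = -x^4 + 2x³ - 4x² + 5x + 1.
Then P(-3) = -185.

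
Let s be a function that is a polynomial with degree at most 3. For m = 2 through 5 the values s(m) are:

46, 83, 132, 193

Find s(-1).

First differences: 37, 49, 61. Second differences: 12, 12.
Level-2 differences are constant, so s has degree 2.
Fitting a degree-2 polynomial gives s(m) = 6m² + 7m + 8.
Then s(-1) = 7.

7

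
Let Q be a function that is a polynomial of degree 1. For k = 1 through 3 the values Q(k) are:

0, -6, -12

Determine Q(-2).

First differences: -6, -6.
Level-1 differences are constant, so Q has degree 1.
Fitting a degree-1 polynomial gives Q(k) = -6k + 6.
Then Q(-2) = 18.

18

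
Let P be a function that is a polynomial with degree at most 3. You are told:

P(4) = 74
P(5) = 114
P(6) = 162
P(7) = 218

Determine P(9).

354

First differences: 40, 48, 56. Second differences: 8, 8.
Level-2 differences are constant, so P has degree 2.
Fitting a degree-2 polynomial gives P(k) = 4k² + 4k - 6.
Then P(9) = 354.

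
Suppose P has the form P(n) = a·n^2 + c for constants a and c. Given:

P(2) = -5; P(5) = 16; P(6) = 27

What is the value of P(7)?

From P(2) = -5 and P(5) = 16: 4a + c = -5 and 25a + c = 16.
Subtracting: 21a = 21, so a = 1; then c = -5 − 1·4 = -9.
So P(n) = 1n² − 9, and P(7) = 40.

40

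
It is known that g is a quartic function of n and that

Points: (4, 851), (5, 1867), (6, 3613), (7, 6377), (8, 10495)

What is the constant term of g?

7

Write g(n) = an^4 + bn³ + cn² + dn + e; the 5 given values yield a linear system in the 5 coefficients.
Solving, g(n) = 2n^4 + 4n³ + 3n² + 7n + 7.
The constant term is g(0) = 7.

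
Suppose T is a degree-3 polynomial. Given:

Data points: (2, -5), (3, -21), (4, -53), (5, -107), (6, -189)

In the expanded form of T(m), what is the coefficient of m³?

First differences: -16, -32, -54, -82. Second differences: -16, -22, -28. Third differences: -6, -6.
Level-3 differences are constant, so T has degree 3.
Fitting a degree-3 polynomial gives T(m) = -m³ + m² - 2m + 3.
The coefficient of m³ is -1.

-1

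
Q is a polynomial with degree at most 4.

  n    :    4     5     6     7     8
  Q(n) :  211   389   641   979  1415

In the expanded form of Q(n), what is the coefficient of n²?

7

First differences: 178, 252, 338, 436. Second differences: 74, 86, 98. Third differences: 12, 12.
Level-3 differences are constant, so Q has degree 3.
Fitting a degree-3 polynomial gives Q(n) = 2n³ + 7n² - 7n - 1.
The coefficient of n² is 7.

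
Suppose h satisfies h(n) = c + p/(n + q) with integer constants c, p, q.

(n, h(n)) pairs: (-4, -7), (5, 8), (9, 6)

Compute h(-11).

(h(n) − c)(n + q) = p for each data point; the three points give a linear system in c and q, then p follows.
Solving: c = 3, q = 1, p = 30, so h(n) = 3 + 30/(n + 1).
Then h(-11) = 3 + 30/(-10) = 0.

0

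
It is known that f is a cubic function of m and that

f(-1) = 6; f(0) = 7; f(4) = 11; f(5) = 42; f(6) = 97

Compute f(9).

466

Write f(m) = am³ + bm² + cm + d; the 5 given values yield a linear system in the 4 coefficients.
Solving, f(m) = m³ - 3m² - 3m + 7.
Then f(9) = 466.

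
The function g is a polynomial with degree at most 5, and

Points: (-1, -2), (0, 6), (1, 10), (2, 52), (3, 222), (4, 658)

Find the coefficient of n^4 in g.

Write g(n) = an^5 + bn^4 + cn³ + dn² + en + p; the 6 given values yield a linear system in the 6 coefficients.
Solving, the leading coefficient vanishes, and g(n) = 2n^4 + 3n³ - 4n² + 3n + 6.
The coefficient of n^4 is 2.

2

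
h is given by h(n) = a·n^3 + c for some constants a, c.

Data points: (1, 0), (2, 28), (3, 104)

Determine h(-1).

From h(1) = 0 and h(2) = 28: 1a + c = 0 and 8a + c = 28.
Subtracting: 7a = 28, so a = 4; then c = 0 − 4·1 = -4.
So h(n) = 4n³ − 4, and h(-1) = -8.

-8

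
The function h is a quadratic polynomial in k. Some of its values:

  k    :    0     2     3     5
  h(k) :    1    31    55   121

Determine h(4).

85

Write h(k) = ak² + bk + c; the 4 given values yield a linear system in the 3 coefficients.
Solving, h(k) = 3k² + 9k + 1.
Then h(4) = 85.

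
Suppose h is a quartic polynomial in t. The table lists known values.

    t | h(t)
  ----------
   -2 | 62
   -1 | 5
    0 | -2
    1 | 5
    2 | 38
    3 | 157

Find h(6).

First differences: -57, -7, 7, 33, 119. Second differences: 50, 14, 26, 86. Third differences: -36, 12, 60. Fourth differences: 48, 48.
Level-4 differences are constant, so h has degree 4.
Fitting a degree-4 polynomial gives h(t) = 2t^4 - 2t³ + 5t² + 2t - 2.
Then h(6) = 2350.

2350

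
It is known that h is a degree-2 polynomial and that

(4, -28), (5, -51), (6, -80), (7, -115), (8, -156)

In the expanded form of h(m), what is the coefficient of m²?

Write h(m) = am² + bm + c; the 5 given values yield a linear system in the 3 coefficients.
Solving, h(m) = -3m² + 4m + 4.
The coefficient of m² is -3.

-3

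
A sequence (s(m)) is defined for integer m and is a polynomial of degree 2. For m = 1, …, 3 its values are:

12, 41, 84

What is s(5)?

212

Write s(m) = am² + bm + c; the 3 given values yield a linear system in the 3 coefficients.
Solving, s(m) = 7m² + 8m - 3.
Then s(5) = 212.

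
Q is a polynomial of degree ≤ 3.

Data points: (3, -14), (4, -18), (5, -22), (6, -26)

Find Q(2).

First differences: -4, -4, -4.
Level-1 differences are constant, so Q has degree 1.
Fitting a degree-1 polynomial gives Q(n) = -4n - 2.
Then Q(2) = -10.

-10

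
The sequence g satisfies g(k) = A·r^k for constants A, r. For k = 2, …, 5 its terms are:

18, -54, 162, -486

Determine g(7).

Consecutive ratio: -54/18 = -3, and 162/(-54) = -3, so r = -3.
Then A·(-3)^2 = 18 gives A = 2, and g(k) = 2·(-3)^k.
g(7) = 2·(-3)^7 = -4374.

-4374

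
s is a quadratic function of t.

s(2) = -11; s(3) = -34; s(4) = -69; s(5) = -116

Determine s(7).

-246

First differences: -23, -35, -47. Second differences: -12, -12.
Level-2 differences are constant, so s has degree 2.
Fitting a degree-2 polynomial gives s(t) = -6t² + 7t - 1.
Then s(7) = -246.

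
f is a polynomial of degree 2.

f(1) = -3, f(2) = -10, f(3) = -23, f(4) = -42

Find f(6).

-98

Write f(n) = an² + bn + c; the 4 given values yield a linear system in the 3 coefficients.
Solving, f(n) = -3n² + 2n - 2.
Then f(6) = -98.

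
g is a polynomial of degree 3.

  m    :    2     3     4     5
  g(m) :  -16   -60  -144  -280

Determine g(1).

Write g(m) = am³ + bm² + cm + d; the 4 given values yield a linear system in the 4 coefficients.
Solving, g(m) = -2m³ - 2m² + 4m.
Then g(1) = 0.

0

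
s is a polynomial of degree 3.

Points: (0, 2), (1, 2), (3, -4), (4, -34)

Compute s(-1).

Write s(x) = ax³ + bx² + cx + d; the 4 given values yield a linear system in the 4 coefficients.
Solving, s(x) = -2x³ + 7x² - 5x + 2.
Then s(-1) = 16.

16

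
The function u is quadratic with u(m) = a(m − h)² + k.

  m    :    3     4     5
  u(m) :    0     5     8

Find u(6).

9

First differences 5, 3; second difference -2 = 2a, so a = -1.
Expanding, the m-coefficient is −2ah = 2h; matching it to the data gives h = 6, and then k = 9.
So u(m) = -1(m − 6)² + 9.
u(6) = -1·0² + 9 = 9.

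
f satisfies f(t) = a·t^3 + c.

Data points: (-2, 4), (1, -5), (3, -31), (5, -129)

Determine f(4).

From f(-2) = 4 and f(1) = -5: -8a + c = 4 and 1a + c = -5.
Subtracting: 9a = -9, so a = -1; then c = 4 − (-1)·(-8) = -4.
So f(t) = -1t³ − 4, and f(4) = -68.

-68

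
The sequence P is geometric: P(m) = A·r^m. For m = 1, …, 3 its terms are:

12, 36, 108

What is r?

3

Consecutive ratio: 36/12 = 3, and 108/36 = 3, so r = 3.
Then A·3^1 = 12 gives A = 4, and P(m) = 4·3^m.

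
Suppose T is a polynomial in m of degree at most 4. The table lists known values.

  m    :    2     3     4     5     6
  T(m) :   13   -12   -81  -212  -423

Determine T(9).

First differences: -25, -69, -131, -211. Second differences: -44, -62, -80. Third differences: -18, -18.
Level-3 differences are constant, so T has degree 3.
Fitting a degree-3 polynomial gives T(m) = -3m³ + 5m² + 7m + 3.
Then T(9) = -1716.

-1716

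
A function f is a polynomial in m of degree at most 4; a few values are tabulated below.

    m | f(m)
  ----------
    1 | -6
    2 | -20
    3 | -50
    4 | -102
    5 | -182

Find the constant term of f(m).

First differences: -14, -30, -52, -80. Second differences: -16, -22, -28. Third differences: -6, -6.
Level-3 differences are constant, so f has degree 3.
Fitting a degree-3 polynomial gives f(m) = -m³ - 2m² - m - 2.
The constant term is f(0) = -2.

-2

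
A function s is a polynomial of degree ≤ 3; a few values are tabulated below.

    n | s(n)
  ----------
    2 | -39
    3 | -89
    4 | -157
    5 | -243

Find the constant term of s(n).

First differences: -50, -68, -86. Second differences: -18, -18.
Level-2 differences are constant, so s has degree 2.
Fitting a degree-2 polynomial gives s(n) = -9n² - 5n + 7.
The constant term is s(0) = 7.

7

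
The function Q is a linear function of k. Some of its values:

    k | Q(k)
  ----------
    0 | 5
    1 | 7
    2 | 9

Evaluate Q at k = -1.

Write Q(k) = ak + b; the 3 given values yield a linear system in the 2 coefficients.
Solving, Q(k) = 2k + 5.
Then Q(-1) = 3.

3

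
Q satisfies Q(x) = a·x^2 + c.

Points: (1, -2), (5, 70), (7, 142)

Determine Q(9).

238

From Q(1) = -2 and Q(5) = 70: 1a + c = -2 and 25a + c = 70.
Subtracting: 24a = 72, so a = 3; then c = -2 − 3·1 = -5.
So Q(x) = 3x² − 5, and Q(9) = 238.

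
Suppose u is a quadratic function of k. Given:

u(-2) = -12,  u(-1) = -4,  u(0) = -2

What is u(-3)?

Write u(k) = ak² + bk + c; the 3 given values yield a linear system in the 3 coefficients.
Solving, u(k) = -3k² - k - 2.
Then u(-3) = -26.

-26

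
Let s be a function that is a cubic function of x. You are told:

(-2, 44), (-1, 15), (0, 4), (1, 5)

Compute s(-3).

Write s(x) = ax³ + bx² + cx + d; the 4 given values yield a linear system in the 4 coefficients.
Solving, s(x) = -x³ + 6x² - 4x + 4.
Then s(-3) = 97.

97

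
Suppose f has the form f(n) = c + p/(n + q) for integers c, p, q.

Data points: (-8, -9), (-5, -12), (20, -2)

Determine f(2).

(f(n) − c)(n + q) = p for each data point; the three points give a linear system in c and q, then p follows.
Solving: c = -4, q = 0, p = 40, so f(n) = -4 + 40/(n + 0).
Then f(2) = -4 + 40/2 = 16.

16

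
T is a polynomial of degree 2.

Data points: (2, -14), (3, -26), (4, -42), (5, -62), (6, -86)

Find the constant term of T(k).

Write T(k) = ak² + bk + c; the 5 given values yield a linear system in the 3 coefficients.
Solving, T(k) = -2k² - 2k - 2.
The constant term is T(0) = -2.

-2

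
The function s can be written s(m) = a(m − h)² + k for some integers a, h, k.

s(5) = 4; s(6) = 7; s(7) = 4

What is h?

First differences 3, -3; second difference -6 = 2a, so a = -3.
Expanding, the m-coefficient is −2ah = 6h; matching it to the data gives h = 6, and then k = 7.
So s(m) = -3(m − 6)² + 7.
Hence h = 6.

6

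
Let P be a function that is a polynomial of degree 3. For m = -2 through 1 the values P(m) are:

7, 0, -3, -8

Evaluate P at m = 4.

Write P(m) = am³ + bm² + cm + d; the 4 given values yield a linear system in the 4 coefficients.
Solving, P(m) = -m³ - m² - 3m - 3.
Then P(4) = -95.

-95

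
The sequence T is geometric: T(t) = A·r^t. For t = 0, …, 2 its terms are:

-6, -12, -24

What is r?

2

Consecutive ratio: -12/(-6) = 2, and -24/(-12) = 2, so r = 2.
Then A·2^0 = -6 gives A = -6, and T(t) = -6·2^t.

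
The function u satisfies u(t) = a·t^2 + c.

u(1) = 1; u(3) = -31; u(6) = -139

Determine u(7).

From u(1) = 1 and u(3) = -31: 1a + c = 1 and 9a + c = -31.
Subtracting: 8a = -32, so a = -4; then c = 1 − (-4)·1 = 5.
So u(t) = -4t² + 5, and u(7) = -191.

-191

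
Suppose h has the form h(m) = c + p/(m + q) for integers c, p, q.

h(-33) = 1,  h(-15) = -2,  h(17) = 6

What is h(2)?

15

(h(m) − c)(m + q) = p for each data point; the three points give a linear system in c and q, then p follows.
Solving: c = 3, q = 3, p = 60, so h(m) = 3 + 60/(m + 3).
Then h(2) = 3 + 60/5 = 15.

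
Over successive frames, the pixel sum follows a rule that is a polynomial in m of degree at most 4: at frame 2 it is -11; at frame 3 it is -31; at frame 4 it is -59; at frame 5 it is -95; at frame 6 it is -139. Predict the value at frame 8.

Write the value at m as Q(m).
Write Q(m) = am^4 + bm³ + cm² + dm + e; the 5 given values yield a linear system in the 5 coefficients.
Solving, the top 2 coefficients vanish, and Q(m) = -4m² + 5.
Then Q(8) = -251.

-251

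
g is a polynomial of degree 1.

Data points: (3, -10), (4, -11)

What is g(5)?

Write g(n) = an + b; the 2 given values yield a linear system in the 2 coefficients.
Solving, g(n) = -n - 7.
Then g(5) = -12.

-12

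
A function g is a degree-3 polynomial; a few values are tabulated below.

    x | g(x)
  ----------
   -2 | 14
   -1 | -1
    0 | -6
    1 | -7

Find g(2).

-10

Write g(x) = ax³ + bx² + cx + d; the 4 given values yield a linear system in the 4 coefficients.
Solving, g(x) = -x³ + 2x² - 2x - 6.
Then g(2) = -10.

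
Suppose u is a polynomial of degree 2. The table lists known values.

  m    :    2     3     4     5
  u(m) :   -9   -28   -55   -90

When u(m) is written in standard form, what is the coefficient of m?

First differences: -19, -27, -35. Second differences: -8, -8.
Level-2 differences are constant, so u has degree 2.
Fitting a degree-2 polynomial gives u(m) = -4m² + m + 5.
The coefficient of m is 1.

1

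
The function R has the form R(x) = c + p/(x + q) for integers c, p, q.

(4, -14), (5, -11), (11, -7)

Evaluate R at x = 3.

-23

(R(x) − c)(x + q) = p for each data point; the three points give a linear system in c and q, then p follows.
Solving: c = -5, q = -2, p = -18, so R(x) = -5 − 18/(x − 2).
Then R(3) = -5 − 18/1 = -23.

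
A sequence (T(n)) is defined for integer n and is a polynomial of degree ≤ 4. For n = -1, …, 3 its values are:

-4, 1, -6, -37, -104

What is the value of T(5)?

-394

First differences: 5, -7, -31, -67. Second differences: -12, -24, -36. Third differences: -12, -12.
Level-3 differences are constant, so T has degree 3.
Fitting a degree-3 polynomial gives T(n) = -2n³ - 6n² + n + 1.
Then T(5) = -394.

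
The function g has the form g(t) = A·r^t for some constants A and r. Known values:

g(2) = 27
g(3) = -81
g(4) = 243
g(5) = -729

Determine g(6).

Consecutive ratio: -81/27 = -3, and 243/(-81) = -3, so r = -3.
Then A·(-3)^2 = 27 gives A = 3, and g(t) = 3·(-3)^t.
g(6) = 3·(-3)^6 = 2187.

2187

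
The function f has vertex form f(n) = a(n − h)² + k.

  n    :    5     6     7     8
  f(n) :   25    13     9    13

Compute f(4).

First differences -12, -4, 4; second difference 8 = 2a, so a = 4.
Expanding, the n-coefficient is −2ah = -8h; matching it to the data gives h = 7, and then k = 9.
So f(n) = 4(n − 7)² + 9.
f(4) = 4·(-3)² + 9 = 45.

45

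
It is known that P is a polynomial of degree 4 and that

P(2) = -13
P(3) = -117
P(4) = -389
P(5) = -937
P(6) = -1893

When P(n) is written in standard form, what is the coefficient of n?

2

Write P(n) = an^4 + bn³ + cn² + dn + e; the 5 given values yield a linear system in the 5 coefficients.
Solving, P(n) = -n^4 - 4n³ + 7n² + 2n + 3.
The coefficient of n is 2.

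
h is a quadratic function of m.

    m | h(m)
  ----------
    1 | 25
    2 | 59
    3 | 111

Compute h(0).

9

Write h(m) = am² + bm + c; the 3 given values yield a linear system in the 3 coefficients.
Solving, h(m) = 9m² + 7m + 9.
Then h(0) = 9.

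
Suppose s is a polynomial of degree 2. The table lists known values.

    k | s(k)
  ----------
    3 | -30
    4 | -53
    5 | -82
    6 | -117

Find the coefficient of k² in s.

-3

Write s(k) = ak² + bk + c; the 4 given values yield a linear system in the 3 coefficients.
Solving, s(k) = -3k² - 2k + 3.
The coefficient of k² is -3.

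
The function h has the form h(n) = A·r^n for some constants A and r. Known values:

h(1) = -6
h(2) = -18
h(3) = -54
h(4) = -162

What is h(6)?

Consecutive ratio: -18/(-6) = 3, and -54/(-18) = 3, so r = 3.
Then A·3^1 = -6 gives A = -2, and h(n) = -2·3^n.
h(6) = -2·3^6 = -1458.

-1458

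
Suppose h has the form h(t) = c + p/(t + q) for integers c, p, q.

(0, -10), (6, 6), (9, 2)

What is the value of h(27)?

-1

(h(t) − c)(t + q) = p for each data point; the three points give a linear system in c and q, then p follows.
Solving: c = -2, q = -3, p = 24, so h(t) = -2 + 24/(t − 3).
Then h(27) = -2 + 24/24 = -1.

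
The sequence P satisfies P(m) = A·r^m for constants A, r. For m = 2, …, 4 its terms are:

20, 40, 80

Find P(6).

Consecutive ratio: 40/20 = 2, and 80/40 = 2, so r = 2.
Then A·2^2 = 20 gives A = 5, and P(m) = 5·2^m.
P(6) = 5·2^6 = 320.

320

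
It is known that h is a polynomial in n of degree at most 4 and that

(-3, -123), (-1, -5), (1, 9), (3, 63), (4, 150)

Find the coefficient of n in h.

Write h(n) = an^4 + bn³ + cn² + dn + e; the 5 given values yield a linear system in the 5 coefficients.
Solving, the leading coefficient vanishes, and h(n) = 3n³ - 4n² + 4n + 6.
The coefficient of n is 4.

4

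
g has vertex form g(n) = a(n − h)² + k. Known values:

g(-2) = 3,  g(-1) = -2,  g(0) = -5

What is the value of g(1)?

First differences -5, -3; second difference 2 = 2a, so a = 1.
Expanding, the n-coefficient is −2ah = -2h; matching it to the data gives h = 1, and then k = -6.
So g(n) = 1(n − 1)² − 6.
g(1) = 1·0² − 6 = -6.

-6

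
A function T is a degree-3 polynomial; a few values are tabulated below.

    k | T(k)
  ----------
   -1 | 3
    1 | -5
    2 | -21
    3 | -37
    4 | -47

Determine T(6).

-25

Write T(k) = ak³ + bk² + ck + d; the 5 given values yield a linear system in the 4 coefficients.
Solving, T(k) = k³ - 6k² - 5k + 5.
Then T(6) = -25.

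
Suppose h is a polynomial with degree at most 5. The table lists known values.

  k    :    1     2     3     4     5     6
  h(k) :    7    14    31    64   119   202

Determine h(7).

First differences: 7, 17, 33, 55, 83. Second differences: 10, 16, 22, 28. Third differences: 6, 6, 6.
Level-3 differences are constant, so h has degree 3.
Extending the table by one column gives the next first difference 117, so h(7) = 202 + 117 = 319.

319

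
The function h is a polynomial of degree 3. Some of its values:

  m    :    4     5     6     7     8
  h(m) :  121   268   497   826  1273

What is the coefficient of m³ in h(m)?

3

First differences: 147, 229, 329, 447. Second differences: 82, 100, 118. Third differences: 18, 18.
Level-3 differences are constant, so h has degree 3.
Fitting a degree-3 polynomial gives h(m) = 3m³ - 4m² - 7.
The coefficient of m³ is 3.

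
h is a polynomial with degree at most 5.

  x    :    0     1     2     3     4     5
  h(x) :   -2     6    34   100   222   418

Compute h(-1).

Write h(x) = ax^5 + bx^4 + cx³ + dx² + ex + p; the 6 given values yield a linear system in the 6 coefficients.
Solving, the top 2 coefficients vanish, and h(x) = 3x³ + x² + 4x - 2.
Then h(-1) = -8.

-8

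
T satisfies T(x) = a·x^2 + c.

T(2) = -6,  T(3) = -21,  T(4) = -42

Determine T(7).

-141

From T(2) = -6 and T(3) = -21: 4a + c = -6 and 9a + c = -21.
Subtracting: 5a = -15, so a = -3; then c = -6 − (-3)·4 = 6.
So T(x) = -3x² + 6, and T(7) = -141.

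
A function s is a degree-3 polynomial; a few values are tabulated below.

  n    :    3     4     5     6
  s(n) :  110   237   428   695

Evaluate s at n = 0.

-7

Write s(n) = an³ + bn² + cn + d; the 4 given values yield a linear system in the 4 coefficients.
Solving, s(n) = 2n³ + 8n² - 3n - 7.
Then s(0) = -7.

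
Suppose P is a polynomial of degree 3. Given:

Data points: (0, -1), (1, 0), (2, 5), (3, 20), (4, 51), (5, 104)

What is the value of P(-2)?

First differences: 1, 5, 15, 31, 53. Second differences: 4, 10, 16, 22. Third differences: 6, 6, 6.
Level-3 differences are constant, so P has degree 3.
Fitting a degree-3 polynomial gives P(k) = k³ - k² + k - 1.
Then P(-2) = -15.

-15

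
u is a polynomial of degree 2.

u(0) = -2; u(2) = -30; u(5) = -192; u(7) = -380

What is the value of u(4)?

-122

Write u(x) = ax² + bx + c; the 4 given values yield a linear system in the 3 coefficients.
Solving, u(x) = -8x² + 2x - 2.
Then u(4) = -122.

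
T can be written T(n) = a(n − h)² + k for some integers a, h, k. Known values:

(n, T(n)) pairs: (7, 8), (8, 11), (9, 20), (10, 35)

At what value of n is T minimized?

7

First differences 3, 9, 15; second difference 6 = 2a, so a = 3.
Expanding, the n-coefficient is −2ah = -6h; matching it to the data gives h = 7, and then k = 8.
So T(n) = 3(n − 7)² + 8.
Hence h = 7.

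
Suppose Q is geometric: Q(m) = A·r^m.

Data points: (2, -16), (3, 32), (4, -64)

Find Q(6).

-256

Consecutive ratio: 32/(-16) = -2, and -64/32 = -2, so r = -2.
Then A·(-2)^2 = -16 gives A = -4, and Q(m) = -4·(-2)^m.
Q(6) = -4·(-2)^6 = -256.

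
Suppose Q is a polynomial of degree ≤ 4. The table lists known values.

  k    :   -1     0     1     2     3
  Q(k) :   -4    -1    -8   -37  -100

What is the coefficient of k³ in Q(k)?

First differences: 3, -7, -29, -63. Second differences: -10, -22, -34. Third differences: -12, -12.
Level-3 differences are constant, so Q has degree 3.
Fitting a degree-3 polynomial gives Q(k) = -2k³ - 5k² - 1.
The coefficient of k³ is -2.

-2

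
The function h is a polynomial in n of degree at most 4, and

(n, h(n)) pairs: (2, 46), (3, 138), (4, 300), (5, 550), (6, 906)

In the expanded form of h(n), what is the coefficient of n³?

Write h(n) = an^4 + bn³ + cn² + dn + e; the 5 given values yield a linear system in the 5 coefficients.
Solving, the leading coefficient vanishes, and h(n) = 3n³ + 8n² - 5n.
The coefficient of n³ is 3.

3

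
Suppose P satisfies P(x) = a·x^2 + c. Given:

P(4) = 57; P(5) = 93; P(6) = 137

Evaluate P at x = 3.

From P(4) = 57 and P(5) = 93: 16a + c = 57 and 25a + c = 93.
Subtracting: 9a = 36, so a = 4; then c = 57 − 4·16 = -7.
So P(x) = 4x² − 7, and P(3) = 29.

29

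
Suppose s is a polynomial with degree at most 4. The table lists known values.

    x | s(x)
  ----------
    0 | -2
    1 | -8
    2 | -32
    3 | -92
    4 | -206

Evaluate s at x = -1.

Write s(x) = ax^4 + bx³ + cx² + dx + e; the 5 given values yield a linear system in the 5 coefficients.
Solving, the leading coefficient vanishes, and s(x) = -3x³ - 3x - 2.
Then s(-1) = 4.

4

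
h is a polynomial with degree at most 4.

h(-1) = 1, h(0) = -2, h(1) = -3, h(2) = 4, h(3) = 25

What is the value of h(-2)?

0

Write h(k) = ak^4 + bk³ + ck² + dk + e; the 5 given values yield a linear system in the 5 coefficients.
Solving, the leading coefficient vanishes, and h(k) = k³ + k² - 3k - 2.
Then h(-2) = 0.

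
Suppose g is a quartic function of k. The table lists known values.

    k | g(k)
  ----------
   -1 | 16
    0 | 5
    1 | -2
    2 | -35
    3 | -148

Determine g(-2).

37

Write g(k) = ak^4 + bk³ + ck² + dk + e; the 5 given values yield a linear system in the 5 coefficients.
Solving, g(k) = -k^4 - 3k³ + 3k² - 6k + 5.
Then g(-2) = 37.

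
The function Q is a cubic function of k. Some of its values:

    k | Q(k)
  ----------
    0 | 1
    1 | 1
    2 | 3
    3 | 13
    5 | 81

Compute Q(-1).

-3

Write Q(k) = ak³ + bk² + ck + d; the 5 given values yield a linear system in the 4 coefficients.
Solving, Q(k) = k³ - 2k² + k + 1.
Then Q(-1) = -3.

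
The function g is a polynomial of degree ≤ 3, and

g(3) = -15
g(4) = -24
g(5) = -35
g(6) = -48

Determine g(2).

First differences: -9, -11, -13. Second differences: -2, -2.
Level-2 differences are constant, so g has degree 2.
Fitting a degree-2 polynomial gives g(t) = -t² - 2t.
Then g(2) = -8.

-8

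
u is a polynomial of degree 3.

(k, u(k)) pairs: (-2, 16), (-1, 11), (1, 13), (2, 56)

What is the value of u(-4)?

Write u(k) = ak³ + bk² + ck + d; the 4 given values yield a linear system in the 4 coefficients.
Solving, u(k) = 3k³ + 8k² - 2k + 4.
Then u(-4) = -52.

-52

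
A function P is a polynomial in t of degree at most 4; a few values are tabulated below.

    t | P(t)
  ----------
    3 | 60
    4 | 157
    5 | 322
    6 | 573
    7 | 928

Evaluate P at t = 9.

2022

Write P(t) = at^4 + bt³ + ct² + dt + e; the 5 given values yield a linear system in the 5 coefficients.
Solving, the leading coefficient vanishes, and P(t) = 3t³ - 2t² - 3.
Then P(9) = 2022.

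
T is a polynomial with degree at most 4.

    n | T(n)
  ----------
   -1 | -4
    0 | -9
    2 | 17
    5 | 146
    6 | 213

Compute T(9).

486

Write T(n) = an^4 + bn³ + cn² + dn + e; the 5 given values yield a linear system in the 5 coefficients.
Solving, the top 2 coefficients vanish, and T(n) = 6n² + n - 9.
Then T(9) = 486.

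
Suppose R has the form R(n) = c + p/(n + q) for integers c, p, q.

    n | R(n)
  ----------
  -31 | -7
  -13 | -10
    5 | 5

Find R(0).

55

(R(n) − c)(n + q) = p for each data point; the three points give a linear system in c and q, then p follows.
Solving: c = -5, q = 1, p = 60, so R(n) = -5 + 60/(n + 1).
Then R(0) = -5 + 60/1 = 55.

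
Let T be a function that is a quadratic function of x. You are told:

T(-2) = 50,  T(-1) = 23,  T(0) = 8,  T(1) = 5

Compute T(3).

First differences: -27, -15, -3. Second differences: 12, 12.
Level-2 differences are constant, so T has degree 2.
Fitting a degree-2 polynomial gives T(x) = 6x² - 9x + 8.
Then T(3) = 35.

35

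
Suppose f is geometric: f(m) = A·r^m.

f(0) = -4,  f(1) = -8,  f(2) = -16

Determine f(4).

Consecutive ratio: -8/(-4) = 2, and -16/(-8) = 2, so r = 2.
Then A·2^0 = -4 gives A = -4, and f(m) = -4·2^m.
f(4) = -4·2^4 = -64.

-64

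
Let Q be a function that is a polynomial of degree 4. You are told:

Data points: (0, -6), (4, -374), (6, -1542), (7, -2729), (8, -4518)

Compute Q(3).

-153

Write Q(t) = at^4 + bt³ + ct² + dt + e; the 5 given values yield a linear system in the 5 coefficients.
Solving, Q(t) = -t^4 - 6t² - 4t - 6.
Then Q(3) = -153.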